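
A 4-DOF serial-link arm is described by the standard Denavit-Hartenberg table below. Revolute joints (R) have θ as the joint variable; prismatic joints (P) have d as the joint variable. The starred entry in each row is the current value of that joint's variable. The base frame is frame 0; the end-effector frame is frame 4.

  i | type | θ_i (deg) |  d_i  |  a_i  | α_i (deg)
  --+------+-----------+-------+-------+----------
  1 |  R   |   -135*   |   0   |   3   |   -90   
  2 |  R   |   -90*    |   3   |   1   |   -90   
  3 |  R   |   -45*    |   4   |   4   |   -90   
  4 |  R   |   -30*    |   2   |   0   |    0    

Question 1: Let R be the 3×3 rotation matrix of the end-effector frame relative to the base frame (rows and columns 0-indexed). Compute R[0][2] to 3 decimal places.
End-effector z-axis (col 2 of R) = (-0.5000,0.5000,0.7071)
R[0][2] = -0.5000

-0.500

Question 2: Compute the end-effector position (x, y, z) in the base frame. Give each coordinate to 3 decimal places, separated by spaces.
-1.828 -8.071 5.243

after link 1: o_1 = (-2.1213, -2.1213, 0.0000)
after link 2: o_2 = (0.0000, -4.2426, 1.0000)
after link 3: o_3 = (-0.8284, -9.0711, 3.8284)
after link 4: o_4 = (-1.8284, -8.0711, 5.2426)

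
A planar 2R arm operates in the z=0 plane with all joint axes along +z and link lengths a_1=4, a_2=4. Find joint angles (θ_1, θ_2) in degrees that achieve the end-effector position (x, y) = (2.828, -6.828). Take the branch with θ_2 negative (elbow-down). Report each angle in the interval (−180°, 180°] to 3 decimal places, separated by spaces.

cos θ_2 = (54.6192−4²−4²)/(2·4·4) = 0.7068; θ_2 = -45.0209° (elbow-down)
β = atan2(-6.8280,2.8280) = -67.5018°; ψ = atan2(-2.8295,6.8274) = -22.5104°
θ_1 = β − ψ = -44.9914°

-44.991 -45.021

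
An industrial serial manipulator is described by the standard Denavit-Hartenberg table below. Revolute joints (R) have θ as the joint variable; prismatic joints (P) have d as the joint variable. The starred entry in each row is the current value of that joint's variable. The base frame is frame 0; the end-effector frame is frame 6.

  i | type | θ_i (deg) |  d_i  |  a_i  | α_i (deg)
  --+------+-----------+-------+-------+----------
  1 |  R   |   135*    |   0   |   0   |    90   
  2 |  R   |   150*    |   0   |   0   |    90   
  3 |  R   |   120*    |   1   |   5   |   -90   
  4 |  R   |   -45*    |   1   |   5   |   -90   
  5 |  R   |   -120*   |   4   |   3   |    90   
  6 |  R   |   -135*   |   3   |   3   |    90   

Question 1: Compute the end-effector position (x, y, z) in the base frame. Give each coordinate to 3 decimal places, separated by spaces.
after link 1: o_1 = (0.0000, 0.0000, 0.0000)
after link 2: o_2 = (0.0000, 0.0000, 0.0000)
after link 3: o_3 = (1.1774, 4.9463, -0.3840)
after link 4: o_4 = (0.1260, 9.6207, 1.3610)
after link 5: o_5 = (-0.2541, 10.3288, -3.5740)
after link 6: o_6 = (1.7574, 7.5084, -1.1246)

1.757 7.508 -1.125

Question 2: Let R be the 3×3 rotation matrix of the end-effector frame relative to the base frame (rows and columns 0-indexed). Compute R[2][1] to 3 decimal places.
End-effector y-axis (col 1 of R) = (0.4709,-0.8674,-0.1607)
R[2][1] = -0.1607

-0.161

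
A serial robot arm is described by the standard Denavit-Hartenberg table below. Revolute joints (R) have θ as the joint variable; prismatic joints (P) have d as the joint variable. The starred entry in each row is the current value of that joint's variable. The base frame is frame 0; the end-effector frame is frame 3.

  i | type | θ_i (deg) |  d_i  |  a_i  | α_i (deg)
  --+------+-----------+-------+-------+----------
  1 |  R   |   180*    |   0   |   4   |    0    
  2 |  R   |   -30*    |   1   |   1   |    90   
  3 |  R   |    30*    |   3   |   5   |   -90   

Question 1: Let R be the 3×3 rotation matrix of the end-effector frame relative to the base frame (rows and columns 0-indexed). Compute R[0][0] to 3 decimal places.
End-effector x-axis (col 0 of R) = (-0.7500,0.4330,0.5000)
R[0][0] = -0.7500

-0.750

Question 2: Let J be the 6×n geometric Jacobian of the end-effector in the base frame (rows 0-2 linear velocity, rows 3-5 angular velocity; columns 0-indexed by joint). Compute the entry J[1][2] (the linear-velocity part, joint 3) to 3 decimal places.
axis z_2 = (0.5000,0.8660,0.0000); lever o_n−o_2 = (-2.2500,4.7631,2.5000)
cross product → J_v[:, 2] = (2.1651,-1.2500,4.3301)
J_ω[:, 2] = z_2
entry J[1][2] = -1.2500

-1.250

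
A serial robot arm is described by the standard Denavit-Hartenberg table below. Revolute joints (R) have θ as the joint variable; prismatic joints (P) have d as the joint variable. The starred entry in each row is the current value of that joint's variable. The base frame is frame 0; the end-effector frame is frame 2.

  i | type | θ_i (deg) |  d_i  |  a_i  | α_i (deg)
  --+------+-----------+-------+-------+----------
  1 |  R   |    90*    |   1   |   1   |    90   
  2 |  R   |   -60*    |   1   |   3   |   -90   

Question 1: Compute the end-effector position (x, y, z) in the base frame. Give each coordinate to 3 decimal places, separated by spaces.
after link 1: o_1 = (0.0000, 1.0000, 1.0000)
after link 2: o_2 = (1.0000, 2.5000, -1.5981)

1.000 2.500 -1.598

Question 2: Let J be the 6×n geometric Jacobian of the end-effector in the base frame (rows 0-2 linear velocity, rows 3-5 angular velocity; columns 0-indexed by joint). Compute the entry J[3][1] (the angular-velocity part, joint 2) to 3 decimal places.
1.000

axis z_1 = (1.0000,-0.0000,0.0000); lever o_n−o_1 = (1.0000,1.5000,-2.5981)
cross product → J_v[:, 1] = (0.0000,2.5981,1.5000)
J_ω[:, 1] = z_1
entry J[3][1] = 1.0000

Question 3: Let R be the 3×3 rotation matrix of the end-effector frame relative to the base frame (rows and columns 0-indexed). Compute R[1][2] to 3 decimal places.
0.866

End-effector z-axis (col 2 of R) = (0.0000,0.8660,0.5000)
R[1][2] = 0.8660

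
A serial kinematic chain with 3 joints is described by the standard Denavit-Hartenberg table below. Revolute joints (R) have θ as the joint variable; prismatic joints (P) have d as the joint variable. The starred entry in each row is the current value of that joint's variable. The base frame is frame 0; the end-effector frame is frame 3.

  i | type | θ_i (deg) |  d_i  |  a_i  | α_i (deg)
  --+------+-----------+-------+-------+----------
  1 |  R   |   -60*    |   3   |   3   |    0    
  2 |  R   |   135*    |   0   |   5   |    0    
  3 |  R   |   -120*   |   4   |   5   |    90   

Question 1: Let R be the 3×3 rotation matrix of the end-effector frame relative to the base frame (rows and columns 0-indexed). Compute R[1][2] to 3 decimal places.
-0.707

End-effector z-axis (col 2 of R) = (-0.7071,-0.7071,0.0000)
R[1][2] = -0.7071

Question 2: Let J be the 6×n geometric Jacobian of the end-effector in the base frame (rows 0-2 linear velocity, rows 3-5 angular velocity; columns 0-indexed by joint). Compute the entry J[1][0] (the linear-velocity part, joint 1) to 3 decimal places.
axis z_0 = ẑ; lever o_n−o_0 = (6.3296,-1.3040,7.0000)
cross product → J_v[:, 0] = (1.3040,6.3296,-0.0000)
J_ω[:, 0] = z_0
entry J[1][0] = 6.3296

6.330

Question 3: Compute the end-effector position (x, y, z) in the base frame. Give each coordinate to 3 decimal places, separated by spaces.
after link 1: o_1 = (1.5000, -2.5981, 3.0000)
after link 2: o_2 = (2.7941, 2.2316, 3.0000)
after link 3: o_3 = (6.3296, -1.3040, 7.0000)

6.330 -1.304 7.000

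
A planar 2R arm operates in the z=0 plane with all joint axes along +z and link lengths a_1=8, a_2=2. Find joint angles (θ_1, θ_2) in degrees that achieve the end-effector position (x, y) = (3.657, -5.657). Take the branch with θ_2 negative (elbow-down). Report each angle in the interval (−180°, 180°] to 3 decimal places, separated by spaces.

-44.999 -134.993

cos θ_2 = (45.3753−8²−2²)/(2·8·2) = -0.7070; θ_2 = -134.9931° (elbow-down)
β = atan2(-5.6570,3.6570) = -57.1191°; ψ = atan2(-1.4144,6.5860) = -12.1206°
θ_1 = β − ψ = -44.9985°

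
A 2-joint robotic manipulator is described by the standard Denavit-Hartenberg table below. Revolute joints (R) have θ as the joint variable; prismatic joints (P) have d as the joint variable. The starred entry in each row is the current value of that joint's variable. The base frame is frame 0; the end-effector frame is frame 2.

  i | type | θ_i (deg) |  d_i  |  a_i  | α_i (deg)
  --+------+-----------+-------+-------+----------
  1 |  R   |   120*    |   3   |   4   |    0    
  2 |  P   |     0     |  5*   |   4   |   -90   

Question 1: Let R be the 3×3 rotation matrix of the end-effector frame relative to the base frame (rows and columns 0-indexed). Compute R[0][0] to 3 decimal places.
End-effector x-axis (col 0 of R) = (-0.5000,0.8660,0.0000)
R[0][0] = -0.5000

-0.500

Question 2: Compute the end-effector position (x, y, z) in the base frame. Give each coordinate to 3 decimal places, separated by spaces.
-4.000 6.928 8.000

after link 1: o_1 = (-2.0000, 3.4641, 3.0000)
after link 2: o_2 = (-4.0000, 6.9282, 8.0000)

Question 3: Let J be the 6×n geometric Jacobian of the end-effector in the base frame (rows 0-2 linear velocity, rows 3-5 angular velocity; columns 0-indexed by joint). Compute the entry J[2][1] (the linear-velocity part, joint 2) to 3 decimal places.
1.000

prismatic axis z_1 = (0.0000,0.0000,1.0000)
J_v[:, 1] = z_1; J_ω[:, 1] = (0,0,0)
entry J[2][1] = 1.0000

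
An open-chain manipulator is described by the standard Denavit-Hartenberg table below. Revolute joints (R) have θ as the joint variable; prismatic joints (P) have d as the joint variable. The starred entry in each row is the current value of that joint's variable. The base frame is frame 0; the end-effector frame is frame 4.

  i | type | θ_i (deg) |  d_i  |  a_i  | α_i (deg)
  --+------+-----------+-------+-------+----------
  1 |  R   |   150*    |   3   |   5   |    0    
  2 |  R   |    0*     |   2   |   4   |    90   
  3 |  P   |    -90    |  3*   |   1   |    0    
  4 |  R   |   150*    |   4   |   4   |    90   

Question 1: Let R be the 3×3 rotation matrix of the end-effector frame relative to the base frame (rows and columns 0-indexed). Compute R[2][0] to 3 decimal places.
0.866

End-effector x-axis (col 0 of R) = (-0.4330,0.2500,0.8660)
R[2][0] = 0.8660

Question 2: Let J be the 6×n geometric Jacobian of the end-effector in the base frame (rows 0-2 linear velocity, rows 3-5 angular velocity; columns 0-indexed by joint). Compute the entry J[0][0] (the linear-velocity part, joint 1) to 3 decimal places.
-11.562

axis z_0 = ẑ; lever o_n−o_0 = (-6.0263,11.5622,7.4641)
cross product → J_v[:, 0] = (-11.5622,-6.0263,0.0000)
J_ω[:, 0] = z_0
entry J[0][0] = -11.5622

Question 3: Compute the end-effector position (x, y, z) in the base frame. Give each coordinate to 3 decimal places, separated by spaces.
-6.026 11.562 7.464

after link 1: o_1 = (-4.3301, 2.5000, 3.0000)
after link 2: o_2 = (-7.7942, 4.5000, 5.0000)
after link 3: o_3 = (-6.2942, 7.0981, 4.0000)
after link 4: o_4 = (-6.0263, 11.5622, 7.4641)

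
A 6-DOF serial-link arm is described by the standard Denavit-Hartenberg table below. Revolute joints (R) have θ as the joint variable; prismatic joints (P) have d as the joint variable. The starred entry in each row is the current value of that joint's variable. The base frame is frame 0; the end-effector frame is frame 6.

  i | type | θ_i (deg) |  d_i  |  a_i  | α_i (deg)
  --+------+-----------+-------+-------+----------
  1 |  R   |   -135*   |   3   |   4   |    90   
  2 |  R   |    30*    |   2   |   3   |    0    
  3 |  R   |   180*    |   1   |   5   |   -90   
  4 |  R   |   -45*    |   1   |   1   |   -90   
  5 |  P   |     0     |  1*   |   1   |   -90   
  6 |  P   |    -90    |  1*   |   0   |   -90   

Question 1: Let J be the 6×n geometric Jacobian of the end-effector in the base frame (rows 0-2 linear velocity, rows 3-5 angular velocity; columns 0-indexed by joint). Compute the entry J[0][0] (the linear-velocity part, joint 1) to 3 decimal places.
-2.317

axis z_0 = ẑ; lever o_n−o_0 = (-2.9260,2.3167,0.9393)
cross product → J_v[:, 0] = (-2.3167,-2.9260,0.0000)
J_ω[:, 0] = z_0
entry J[0][0] = -2.3167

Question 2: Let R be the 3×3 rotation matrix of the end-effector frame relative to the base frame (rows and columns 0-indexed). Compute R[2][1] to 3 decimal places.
-0.866

End-effector y-axis (col 1 of R) = (-0.3536,-0.3536,-0.8660)
R[2][1] = -0.8660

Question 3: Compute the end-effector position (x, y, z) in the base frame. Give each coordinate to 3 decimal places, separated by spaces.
after link 1: o_1 = (-2.8284, -2.8284, 3.0000)
after link 2: o_2 = (-6.0798, -3.2513, 4.5000)
after link 3: o_3 = (-3.7250, 0.5176, 2.0000)
after link 4: o_4 = (-4.1455, 1.0971, 0.7804)
after link 5: o_5 = (-3.2795, 1.9631, 0.0733)
after link 6: o_6 = (-2.9260, 2.3167, 0.9393)

-2.926 2.317 0.939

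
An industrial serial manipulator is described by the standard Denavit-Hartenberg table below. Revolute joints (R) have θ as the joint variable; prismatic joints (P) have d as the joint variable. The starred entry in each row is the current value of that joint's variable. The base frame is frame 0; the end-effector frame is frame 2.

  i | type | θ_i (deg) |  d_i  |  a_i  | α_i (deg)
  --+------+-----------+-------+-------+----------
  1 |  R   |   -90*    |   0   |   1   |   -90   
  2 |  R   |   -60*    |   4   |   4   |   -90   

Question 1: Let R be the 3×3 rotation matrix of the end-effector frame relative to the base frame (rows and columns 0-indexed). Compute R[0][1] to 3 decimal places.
End-effector y-axis (col 1 of R) = (-1.0000,-0.0000,-0.0000)
R[0][1] = -1.0000

-1.000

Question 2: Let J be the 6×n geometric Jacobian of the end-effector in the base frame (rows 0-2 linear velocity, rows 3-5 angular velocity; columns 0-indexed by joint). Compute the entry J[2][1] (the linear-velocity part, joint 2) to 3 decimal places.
-2.000

axis z_1 = (1.0000,0.0000,0.0000); lever o_n−o_1 = (4.0000,-2.0000,3.4641)
cross product → J_v[:, 1] = (0.0000,-3.4641,-2.0000)
J_ω[:, 1] = z_1
entry J[2][1] = -2.0000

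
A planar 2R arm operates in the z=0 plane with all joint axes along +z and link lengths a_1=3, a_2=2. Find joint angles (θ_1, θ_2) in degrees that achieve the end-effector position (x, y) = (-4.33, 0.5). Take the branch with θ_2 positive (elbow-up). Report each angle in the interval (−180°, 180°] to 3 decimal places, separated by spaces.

cos θ_2 = (18.9989−3²−2²)/(2·3·2) = 0.4999; θ_2 = 60.0061° (elbow-up)
β = atan2(0.5000,-4.3300) = 173.4130°; ψ = atan2(1.7322,3.9998) = 23.4155°
θ_1 = β − ψ = 149.9976°

149.998 60.006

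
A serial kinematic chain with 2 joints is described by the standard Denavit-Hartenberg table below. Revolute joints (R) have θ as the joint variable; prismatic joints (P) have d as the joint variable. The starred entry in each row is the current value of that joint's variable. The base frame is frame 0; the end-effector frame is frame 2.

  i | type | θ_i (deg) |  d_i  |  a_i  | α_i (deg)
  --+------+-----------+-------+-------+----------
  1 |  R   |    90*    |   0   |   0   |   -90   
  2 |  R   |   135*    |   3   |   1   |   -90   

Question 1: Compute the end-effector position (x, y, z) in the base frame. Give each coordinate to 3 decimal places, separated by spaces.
-3.000 -0.707 -0.707

after link 1: o_1 = (0.0000, 0.0000, 0.0000)
after link 2: o_2 = (-3.0000, -0.7071, -0.7071)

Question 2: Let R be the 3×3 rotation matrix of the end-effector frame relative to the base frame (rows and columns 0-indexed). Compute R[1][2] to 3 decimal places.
-0.707

End-effector z-axis (col 2 of R) = (-0.0000,-0.7071,0.7071)
R[1][2] = -0.7071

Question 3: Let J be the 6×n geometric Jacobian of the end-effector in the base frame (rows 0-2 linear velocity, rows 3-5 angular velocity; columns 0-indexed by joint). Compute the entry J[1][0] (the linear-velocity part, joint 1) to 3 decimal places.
axis z_0 = ẑ; lever o_n−o_0 = (-3.0000,-0.7071,-0.7071)
cross product → J_v[:, 0] = (0.7071,-3.0000,0.0000)
J_ω[:, 0] = z_0
entry J[1][0] = -3.0000

-3.000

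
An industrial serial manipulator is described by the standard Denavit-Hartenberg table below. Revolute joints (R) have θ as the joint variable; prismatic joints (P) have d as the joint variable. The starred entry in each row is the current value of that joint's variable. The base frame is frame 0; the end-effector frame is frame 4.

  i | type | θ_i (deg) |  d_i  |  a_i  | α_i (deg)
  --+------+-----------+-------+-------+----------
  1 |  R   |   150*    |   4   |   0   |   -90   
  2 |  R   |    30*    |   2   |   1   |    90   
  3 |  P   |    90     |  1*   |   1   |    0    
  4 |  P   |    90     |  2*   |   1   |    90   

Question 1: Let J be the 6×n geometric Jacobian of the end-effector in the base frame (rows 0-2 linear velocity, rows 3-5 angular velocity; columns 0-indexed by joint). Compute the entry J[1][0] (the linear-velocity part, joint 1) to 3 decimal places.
-2.799

axis z_0 = ẑ; lever o_n−o_0 = (-2.7990,-1.8481,6.5981)
cross product → J_v[:, 0] = (1.8481,-2.7990,0.0000)
J_ω[:, 0] = z_0
entry J[1][0] = -2.7990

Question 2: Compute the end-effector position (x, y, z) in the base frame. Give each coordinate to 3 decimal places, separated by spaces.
after link 1: o_1 = (0.0000, 0.0000, 4.0000)
after link 2: o_2 = (-1.7500, -1.2990, 3.5000)
after link 3: o_3 = (-2.6830, -1.9151, 4.3660)
after link 4: o_4 = (-2.7990, -1.8481, 6.5981)

-2.799 -1.848 6.598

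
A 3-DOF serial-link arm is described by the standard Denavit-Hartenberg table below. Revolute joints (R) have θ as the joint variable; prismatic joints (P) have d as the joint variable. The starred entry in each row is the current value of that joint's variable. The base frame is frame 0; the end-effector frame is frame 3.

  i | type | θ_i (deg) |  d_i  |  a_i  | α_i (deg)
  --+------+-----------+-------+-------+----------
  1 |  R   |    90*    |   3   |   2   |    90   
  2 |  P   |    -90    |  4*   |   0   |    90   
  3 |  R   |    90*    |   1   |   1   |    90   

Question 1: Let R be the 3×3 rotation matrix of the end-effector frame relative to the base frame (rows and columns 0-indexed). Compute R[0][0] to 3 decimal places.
End-effector x-axis (col 0 of R) = (1.0000,0.0000,0.0000)
R[0][0] = 1.0000

1.000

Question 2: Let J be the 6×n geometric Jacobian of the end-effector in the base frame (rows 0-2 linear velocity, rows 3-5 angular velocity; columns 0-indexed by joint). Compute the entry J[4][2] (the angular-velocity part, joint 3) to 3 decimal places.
axis z_2 = (0.0000,-1.0000,-0.0000); lever o_n−o_2 = (1.0000,-1.0000,0.0000)
cross product → J_v[:, 2] = (-0.0000,-0.0000,1.0000)
J_ω[:, 2] = z_2
entry J[4][2] = -1.0000

-1.000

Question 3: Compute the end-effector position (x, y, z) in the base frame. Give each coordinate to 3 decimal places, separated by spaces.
5.000 1.000 3.000

after link 1: o_1 = (0.0000, 2.0000, 3.0000)
after link 2: o_2 = (4.0000, 2.0000, 3.0000)
after link 3: o_3 = (5.0000, 1.0000, 3.0000)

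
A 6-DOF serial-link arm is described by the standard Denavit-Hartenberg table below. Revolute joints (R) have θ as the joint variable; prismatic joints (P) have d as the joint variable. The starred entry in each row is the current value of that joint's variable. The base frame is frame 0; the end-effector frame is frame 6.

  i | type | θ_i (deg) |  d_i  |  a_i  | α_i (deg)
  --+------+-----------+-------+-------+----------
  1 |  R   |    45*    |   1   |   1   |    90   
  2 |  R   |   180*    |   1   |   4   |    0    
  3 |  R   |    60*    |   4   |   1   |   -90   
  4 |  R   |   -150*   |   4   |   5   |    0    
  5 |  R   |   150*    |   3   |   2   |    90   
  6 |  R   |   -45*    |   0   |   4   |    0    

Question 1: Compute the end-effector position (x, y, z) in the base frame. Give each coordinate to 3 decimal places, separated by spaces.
after link 1: o_1 = (0.7071, 0.7071, 1.0000)
after link 2: o_2 = (-1.4142, -2.8284, 1.0000)
after link 3: o_3 = (1.0607, -6.0104, 0.1340)
after link 4: o_4 = (6.8088, -3.7978, 1.8840)
after link 5: o_5 = (7.9389, -2.6677, -1.3481)
after link 6: o_6 = (5.2068, -5.3998, -2.3834)

5.207 -5.400 -2.383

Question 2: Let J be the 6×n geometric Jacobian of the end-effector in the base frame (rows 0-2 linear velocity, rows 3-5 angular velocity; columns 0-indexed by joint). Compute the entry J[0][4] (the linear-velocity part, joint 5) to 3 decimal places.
-3.414

axis z_4 = (0.6124,0.6124,-0.5000); lever o_n−o_4 = (-1.6020,-1.6020,-4.2673)
cross product → J_v[:, 4] = (-3.4142,3.4142,-0.0000)
J_ω[:, 4] = z_4
entry J[0][4] = -3.4142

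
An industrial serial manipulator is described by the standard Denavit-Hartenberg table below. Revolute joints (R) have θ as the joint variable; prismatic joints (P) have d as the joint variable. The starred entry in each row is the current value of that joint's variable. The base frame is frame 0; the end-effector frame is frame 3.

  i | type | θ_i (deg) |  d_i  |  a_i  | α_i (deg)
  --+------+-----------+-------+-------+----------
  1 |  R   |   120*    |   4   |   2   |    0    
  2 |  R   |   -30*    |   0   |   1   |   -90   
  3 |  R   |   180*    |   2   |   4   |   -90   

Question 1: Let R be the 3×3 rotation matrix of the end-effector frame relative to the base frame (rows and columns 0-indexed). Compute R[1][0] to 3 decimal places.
-1.000

End-effector x-axis (col 0 of R) = (-0.0000,-1.0000,-0.0000)
R[1][0] = -1.0000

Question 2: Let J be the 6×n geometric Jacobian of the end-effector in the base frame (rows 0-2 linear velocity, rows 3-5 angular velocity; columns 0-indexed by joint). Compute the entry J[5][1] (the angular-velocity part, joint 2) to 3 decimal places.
axis z_1 = (0.0000,0.0000,1.0000); lever o_n−o_1 = (-2.0000,-3.0000,-0.0000)
cross product → J_v[:, 1] = (3.0000,-2.0000,0.0000)
J_ω[:, 1] = z_1
entry J[5][1] = 1.0000

1.000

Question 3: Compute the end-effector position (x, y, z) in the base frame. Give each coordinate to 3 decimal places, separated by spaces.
after link 1: o_1 = (-1.0000, 1.7321, 4.0000)
after link 2: o_2 = (-1.0000, 2.7321, 4.0000)
after link 3: o_3 = (-3.0000, -1.2679, 4.0000)

-3.000 -1.268 4.000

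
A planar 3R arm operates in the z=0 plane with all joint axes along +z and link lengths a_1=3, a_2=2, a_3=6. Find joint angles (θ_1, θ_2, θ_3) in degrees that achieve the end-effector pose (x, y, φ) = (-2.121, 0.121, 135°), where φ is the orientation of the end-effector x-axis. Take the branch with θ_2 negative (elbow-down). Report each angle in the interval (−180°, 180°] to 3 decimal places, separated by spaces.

wrist centre = target − a_3·(cos φ, sin φ) = (2.1216, -4.1216)
cos θ_2 = (21.4893−3²−2²)/(2·3·2) = 0.7074; θ_2 = -44.9730° (elbow-down)
β = atan2(-4.1216,2.1216) = -62.7626°; ψ = atan2(-1.4135,4.4149) = -17.7539°
θ_1 = β − ψ = -45.0087°
θ_3 = φ − θ_1 − θ_2 = -135.0184° (wrapped to (-180°,180°])

-45.009 -44.973 -135.018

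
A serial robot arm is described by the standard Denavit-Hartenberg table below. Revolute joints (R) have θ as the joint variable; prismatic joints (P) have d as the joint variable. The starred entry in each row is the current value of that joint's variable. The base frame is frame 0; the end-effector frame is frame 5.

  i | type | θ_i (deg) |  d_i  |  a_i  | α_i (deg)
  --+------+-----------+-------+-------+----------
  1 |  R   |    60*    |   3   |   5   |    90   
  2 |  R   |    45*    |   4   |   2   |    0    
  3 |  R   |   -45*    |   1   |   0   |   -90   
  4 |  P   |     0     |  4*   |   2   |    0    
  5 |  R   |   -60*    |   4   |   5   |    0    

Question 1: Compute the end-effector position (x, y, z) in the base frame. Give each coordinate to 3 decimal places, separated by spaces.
after link 1: o_1 = (2.5000, 4.3301, 3.0000)
after link 2: o_2 = (6.6712, 3.5549, 4.4142)
after link 3: o_3 = (7.5372, 3.0549, 4.4142)
after link 4: o_4 = (8.5372, 4.7869, 8.4142)
after link 5: o_5 = (13.5372, 4.7869, 12.4142)

13.537 4.787 12.414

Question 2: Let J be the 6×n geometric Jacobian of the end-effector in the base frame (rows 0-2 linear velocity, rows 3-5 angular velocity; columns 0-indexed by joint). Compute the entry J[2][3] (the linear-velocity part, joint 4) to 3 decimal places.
prismatic axis z_3 = (-0.0000,-0.0000,1.0000)
J_v[:, 3] = z_3; J_ω[:, 3] = (0,0,0)
entry J[2][3] = 1.0000

1.000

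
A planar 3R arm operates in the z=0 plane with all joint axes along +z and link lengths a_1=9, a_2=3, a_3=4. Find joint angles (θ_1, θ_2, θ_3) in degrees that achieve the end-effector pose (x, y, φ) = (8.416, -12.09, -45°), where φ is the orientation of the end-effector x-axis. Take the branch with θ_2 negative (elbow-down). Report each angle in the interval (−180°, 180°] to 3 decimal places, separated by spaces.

-44.999 -60.003 60.002

wrist centre = target − a_3·(cos φ, sin φ) = (5.5876, -9.2616)
cos θ_2 = (116.9977−9²−3²)/(2·9·3) = 0.5000; θ_2 = -60.0028° (elbow-down)
β = atan2(-9.2616,5.5876) = -58.8971°; ψ = atan2(-2.5981,10.4999) = -13.8984°
θ_1 = β − ψ = -44.9987°
θ_3 = φ − θ_1 − θ_2 = 60.0015° (wrapped to (-180°,180°])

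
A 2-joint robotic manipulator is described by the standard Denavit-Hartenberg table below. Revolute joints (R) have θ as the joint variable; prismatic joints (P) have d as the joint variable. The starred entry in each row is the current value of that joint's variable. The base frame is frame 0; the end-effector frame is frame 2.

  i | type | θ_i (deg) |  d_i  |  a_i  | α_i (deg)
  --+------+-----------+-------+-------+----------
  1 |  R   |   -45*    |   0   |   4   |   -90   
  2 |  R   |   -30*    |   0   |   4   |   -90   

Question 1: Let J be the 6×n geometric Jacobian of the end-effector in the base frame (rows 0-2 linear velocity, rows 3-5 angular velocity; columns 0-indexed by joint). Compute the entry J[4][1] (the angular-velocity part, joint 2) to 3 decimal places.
axis z_1 = (0.7071,0.7071,0.0000); lever o_n−o_1 = (2.4495,-2.4495,2.0000)
cross product → J_v[:, 1] = (1.4142,-1.4142,-3.4641)
J_ω[:, 1] = z_1
entry J[4][1] = 0.7071

0.707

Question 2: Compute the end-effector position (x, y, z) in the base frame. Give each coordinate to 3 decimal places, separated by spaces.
5.278 -5.278 2.000

after link 1: o_1 = (2.8284, -2.8284, 0.0000)
after link 2: o_2 = (5.2779, -5.2779, 2.0000)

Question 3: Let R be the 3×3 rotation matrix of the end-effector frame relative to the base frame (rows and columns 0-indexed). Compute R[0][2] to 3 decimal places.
End-effector z-axis (col 2 of R) = (0.3536,-0.3536,-0.8660)
R[0][2] = 0.3536

0.354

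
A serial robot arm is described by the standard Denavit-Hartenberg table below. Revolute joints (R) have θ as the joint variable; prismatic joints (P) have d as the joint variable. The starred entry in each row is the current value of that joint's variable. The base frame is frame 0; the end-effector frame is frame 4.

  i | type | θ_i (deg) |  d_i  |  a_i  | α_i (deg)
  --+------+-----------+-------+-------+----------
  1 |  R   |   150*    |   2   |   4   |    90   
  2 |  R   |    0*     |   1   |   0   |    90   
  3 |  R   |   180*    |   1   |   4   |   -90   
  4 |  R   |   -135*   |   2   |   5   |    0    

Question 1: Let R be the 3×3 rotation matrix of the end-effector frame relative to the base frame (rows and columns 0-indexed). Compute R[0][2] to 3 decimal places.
End-effector z-axis (col 2 of R) = (-0.5000,-0.8660,-0.0000)
R[0][2] = -0.5000

-0.500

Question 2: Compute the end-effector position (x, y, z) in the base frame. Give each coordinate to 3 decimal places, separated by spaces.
after link 1: o_1 = (-3.4641, 2.0000, 2.0000)
after link 2: o_2 = (-2.9641, 2.8660, 2.0000)
after link 3: o_3 = (0.5000, 0.8660, 1.0000)
after link 4: o_4 = (-3.5619, 0.9017, -2.5355)

-3.562 0.902 -2.536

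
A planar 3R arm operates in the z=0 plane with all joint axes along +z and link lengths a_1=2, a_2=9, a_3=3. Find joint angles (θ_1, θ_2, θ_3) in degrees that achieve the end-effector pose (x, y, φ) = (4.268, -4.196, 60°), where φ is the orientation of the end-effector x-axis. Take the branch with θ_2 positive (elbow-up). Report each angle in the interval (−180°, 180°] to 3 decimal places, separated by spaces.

149.994 150.006 120.000

wrist centre = target − a_3·(cos φ, sin φ) = (2.7680, -6.7941)
cos θ_2 = (53.8213−2²−9²)/(2·2·9) = -0.8661; θ_2 = 150.0057° (elbow-up)
β = atan2(-6.7941,2.7680) = -67.8333°; ψ = atan2(4.4992,-5.7947) = 142.1728°
θ_1 = β − ψ = -210.0061°
θ_3 = φ − θ_1 − θ_2 = 120.0004° (wrapped to (-180°,180°])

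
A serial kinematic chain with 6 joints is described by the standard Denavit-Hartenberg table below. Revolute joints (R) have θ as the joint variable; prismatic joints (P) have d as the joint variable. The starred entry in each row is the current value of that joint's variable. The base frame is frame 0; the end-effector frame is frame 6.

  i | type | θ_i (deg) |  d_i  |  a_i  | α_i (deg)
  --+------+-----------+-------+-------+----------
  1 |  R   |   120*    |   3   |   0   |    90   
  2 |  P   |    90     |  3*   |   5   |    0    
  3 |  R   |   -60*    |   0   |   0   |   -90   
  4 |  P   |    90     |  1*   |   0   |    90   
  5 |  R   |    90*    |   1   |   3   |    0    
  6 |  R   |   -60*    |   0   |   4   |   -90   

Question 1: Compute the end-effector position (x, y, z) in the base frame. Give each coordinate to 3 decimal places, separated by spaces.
after link 1: o_1 = (0.0000, 0.0000, 3.0000)
after link 2: o_2 = (2.5981, 1.5000, 8.0000)
after link 3: o_3 = (2.5981, 1.5000, 8.0000)
after link 4: o_4 = (2.8481, 1.0670, 8.8660)
after link 5: o_5 = (3.1651, 0.5179, 11.9641)
after link 6: o_6 = (0.6651, -2.0801, 13.6962)

0.665 -2.080 13.696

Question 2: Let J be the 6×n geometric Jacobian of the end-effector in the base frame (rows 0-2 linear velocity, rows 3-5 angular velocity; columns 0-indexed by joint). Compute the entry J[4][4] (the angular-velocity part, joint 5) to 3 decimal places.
axis z_4 = (-0.4330,0.7500,0.5000); lever o_n−o_4 = (-2.1830,-3.1471,4.8301)
cross product → J_v[:, 4] = (5.1962,1.0000,3.0000)
J_ω[:, 4] = z_4
entry J[4][4] = 0.7500

0.750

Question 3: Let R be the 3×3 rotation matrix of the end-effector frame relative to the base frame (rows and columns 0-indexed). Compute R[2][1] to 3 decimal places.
-0.500

End-effector y-axis (col 1 of R) = (0.4330,-0.7500,-0.5000)
R[2][1] = -0.5000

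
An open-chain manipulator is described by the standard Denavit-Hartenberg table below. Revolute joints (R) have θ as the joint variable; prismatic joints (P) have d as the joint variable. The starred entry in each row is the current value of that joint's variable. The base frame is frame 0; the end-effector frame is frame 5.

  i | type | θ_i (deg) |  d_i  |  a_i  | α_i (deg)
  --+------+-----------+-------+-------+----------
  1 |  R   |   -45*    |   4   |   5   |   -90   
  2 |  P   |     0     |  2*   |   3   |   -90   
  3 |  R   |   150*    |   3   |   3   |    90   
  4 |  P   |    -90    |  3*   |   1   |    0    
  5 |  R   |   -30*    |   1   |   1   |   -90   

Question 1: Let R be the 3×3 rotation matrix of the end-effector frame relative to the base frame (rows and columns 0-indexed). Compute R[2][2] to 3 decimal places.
0.500

End-effector z-axis (col 2 of R) = (-0.8365,0.2241,0.5000)
R[2][2] = 0.5000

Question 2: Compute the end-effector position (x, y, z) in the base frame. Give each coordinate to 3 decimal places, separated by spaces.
3.621 -7.459 2.866

after link 1: o_1 = (3.5355, -3.5355, 4.0000)
after link 2: o_2 = (7.0711, -4.2426, 4.0000)
after link 3: o_3 = (4.1733, -3.4662, 1.0000)
after link 4: o_4 = (3.3968, -6.3640, 2.0000)
after link 5: o_5 = (3.6210, -7.4593, 2.8660)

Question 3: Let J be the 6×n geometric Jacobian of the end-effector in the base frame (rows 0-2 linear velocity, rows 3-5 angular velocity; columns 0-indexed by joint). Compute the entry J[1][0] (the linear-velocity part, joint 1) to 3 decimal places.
axis z_0 = ẑ; lever o_n−o_0 = (3.6210,-7.4593,2.8660)
cross product → J_v[:, 0] = (7.4593,3.6210,-0.0000)
J_ω[:, 0] = z_0
entry J[1][0] = 3.6210

3.621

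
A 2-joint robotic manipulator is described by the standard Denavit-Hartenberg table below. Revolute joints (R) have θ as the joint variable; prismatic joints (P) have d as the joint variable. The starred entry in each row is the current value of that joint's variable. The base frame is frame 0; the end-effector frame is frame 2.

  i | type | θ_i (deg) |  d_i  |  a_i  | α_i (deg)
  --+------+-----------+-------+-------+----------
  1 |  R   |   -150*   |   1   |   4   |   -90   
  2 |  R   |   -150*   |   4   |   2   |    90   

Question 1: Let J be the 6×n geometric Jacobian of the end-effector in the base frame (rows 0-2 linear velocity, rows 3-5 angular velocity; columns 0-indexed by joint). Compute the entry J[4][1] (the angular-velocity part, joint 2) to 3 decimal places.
-0.866

axis z_1 = (0.5000,-0.8660,0.0000); lever o_n−o_1 = (3.5000,-2.5981,1.0000)
cross product → J_v[:, 1] = (-0.8660,-0.5000,1.7321)
J_ω[:, 1] = z_1
entry J[4][1] = -0.8660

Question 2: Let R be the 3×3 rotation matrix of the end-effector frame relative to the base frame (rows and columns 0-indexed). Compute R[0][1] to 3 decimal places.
End-effector y-axis (col 1 of R) = (0.5000,-0.8660,0.0000)
R[0][1] = 0.5000

0.500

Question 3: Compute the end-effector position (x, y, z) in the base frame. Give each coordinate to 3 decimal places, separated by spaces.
0.036 -4.598 2.000

after link 1: o_1 = (-3.4641, -2.0000, 1.0000)
after link 2: o_2 = (0.0359, -4.5981, 2.0000)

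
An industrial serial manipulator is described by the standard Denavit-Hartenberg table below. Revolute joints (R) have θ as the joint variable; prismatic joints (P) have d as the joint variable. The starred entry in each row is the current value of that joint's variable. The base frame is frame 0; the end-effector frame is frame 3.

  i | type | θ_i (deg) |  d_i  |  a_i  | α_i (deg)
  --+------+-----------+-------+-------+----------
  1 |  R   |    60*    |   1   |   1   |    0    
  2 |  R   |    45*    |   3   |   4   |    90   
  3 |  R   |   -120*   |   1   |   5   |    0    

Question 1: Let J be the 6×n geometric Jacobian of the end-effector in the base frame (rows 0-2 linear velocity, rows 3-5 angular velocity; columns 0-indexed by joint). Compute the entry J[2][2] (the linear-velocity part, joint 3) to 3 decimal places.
axis z_2 = (0.9659,0.2588,0.0000); lever o_n−o_2 = (1.6130,-2.1560,-4.3301)
cross product → J_v[:, 2] = (-1.1207,4.1826,-2.5000)
J_ω[:, 2] = z_2
entry J[2][2] = -2.5000

-2.500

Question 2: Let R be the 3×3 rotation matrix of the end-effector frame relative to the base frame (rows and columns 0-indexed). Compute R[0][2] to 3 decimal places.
0.966

End-effector z-axis (col 2 of R) = (0.9659,0.2588,0.0000)
R[0][2] = 0.9659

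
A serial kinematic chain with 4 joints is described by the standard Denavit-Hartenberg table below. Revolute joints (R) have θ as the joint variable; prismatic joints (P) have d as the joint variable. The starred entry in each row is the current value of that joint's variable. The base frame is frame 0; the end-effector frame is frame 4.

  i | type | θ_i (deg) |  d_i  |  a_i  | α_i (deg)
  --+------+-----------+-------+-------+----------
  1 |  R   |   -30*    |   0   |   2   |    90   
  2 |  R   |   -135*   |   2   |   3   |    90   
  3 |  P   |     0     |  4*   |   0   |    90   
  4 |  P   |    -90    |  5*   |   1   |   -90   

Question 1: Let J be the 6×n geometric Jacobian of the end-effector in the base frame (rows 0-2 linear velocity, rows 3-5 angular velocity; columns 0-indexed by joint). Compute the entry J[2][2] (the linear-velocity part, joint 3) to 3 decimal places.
0.707

prismatic axis z_2 = (-0.6124,0.3536,0.7071)
J_v[:, 2] = z_2; J_ω[:, 2] = (0,0,0)
entry J[2][2] = 0.7071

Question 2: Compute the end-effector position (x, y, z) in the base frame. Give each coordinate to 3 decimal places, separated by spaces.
-0.442 3.719 -0.000

after link 1: o_1 = (1.7321, -1.0000, 0.0000)
after link 2: o_2 = (-1.1051, -1.6714, -2.1213)
after link 3: o_3 = (-3.5546, -0.2572, 0.7071)
after link 4: o_4 = (-0.4422, 3.7194, -0.0000)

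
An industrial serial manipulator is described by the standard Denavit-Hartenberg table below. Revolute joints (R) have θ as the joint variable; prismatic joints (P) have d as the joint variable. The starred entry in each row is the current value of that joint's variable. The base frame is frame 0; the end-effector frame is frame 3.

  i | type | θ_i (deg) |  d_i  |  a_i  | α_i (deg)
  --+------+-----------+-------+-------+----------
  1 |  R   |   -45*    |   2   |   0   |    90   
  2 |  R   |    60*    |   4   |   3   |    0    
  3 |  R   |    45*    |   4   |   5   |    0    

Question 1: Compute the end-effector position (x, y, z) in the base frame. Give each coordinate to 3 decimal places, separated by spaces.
after link 1: o_1 = (0.0000, 0.0000, 2.0000)
after link 2: o_2 = (-1.7678, -3.8891, 4.5981)
after link 3: o_3 = (-5.5113, -5.8025, 9.4277)

-5.511 -5.802 9.428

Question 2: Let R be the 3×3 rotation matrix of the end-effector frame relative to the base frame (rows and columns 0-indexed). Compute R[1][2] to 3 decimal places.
End-effector z-axis (col 2 of R) = (-0.7071,-0.7071,0.0000)
R[1][2] = -0.7071

-0.707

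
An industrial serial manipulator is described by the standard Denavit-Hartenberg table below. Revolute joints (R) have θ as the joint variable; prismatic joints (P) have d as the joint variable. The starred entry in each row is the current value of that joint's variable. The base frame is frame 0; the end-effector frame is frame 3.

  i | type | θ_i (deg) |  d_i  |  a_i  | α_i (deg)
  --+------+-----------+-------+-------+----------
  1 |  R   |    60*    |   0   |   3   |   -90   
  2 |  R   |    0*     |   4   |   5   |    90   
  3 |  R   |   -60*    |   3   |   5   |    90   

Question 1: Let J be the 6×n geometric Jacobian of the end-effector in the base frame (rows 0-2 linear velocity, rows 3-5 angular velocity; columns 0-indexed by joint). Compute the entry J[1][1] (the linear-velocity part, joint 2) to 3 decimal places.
axis z_1 = (-0.8660,0.5000,0.0000); lever o_n−o_1 = (4.0359,6.3301,3.0000)
cross product → J_v[:, 1] = (1.5000,2.5981,-7.5000)
J_ω[:, 1] = z_1
entry J[1][1] = 2.5981

2.598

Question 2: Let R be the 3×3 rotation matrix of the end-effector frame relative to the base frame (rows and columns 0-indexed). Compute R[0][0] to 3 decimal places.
1.000

End-effector x-axis (col 0 of R) = (1.0000,0.0000,0.0000)
R[0][0] = 1.0000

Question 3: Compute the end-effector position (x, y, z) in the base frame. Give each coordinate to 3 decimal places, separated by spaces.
5.536 8.928 3.000

after link 1: o_1 = (1.5000, 2.5981, 0.0000)
after link 2: o_2 = (0.5359, 8.9282, 0.0000)
after link 3: o_3 = (5.5359, 8.9282, 3.0000)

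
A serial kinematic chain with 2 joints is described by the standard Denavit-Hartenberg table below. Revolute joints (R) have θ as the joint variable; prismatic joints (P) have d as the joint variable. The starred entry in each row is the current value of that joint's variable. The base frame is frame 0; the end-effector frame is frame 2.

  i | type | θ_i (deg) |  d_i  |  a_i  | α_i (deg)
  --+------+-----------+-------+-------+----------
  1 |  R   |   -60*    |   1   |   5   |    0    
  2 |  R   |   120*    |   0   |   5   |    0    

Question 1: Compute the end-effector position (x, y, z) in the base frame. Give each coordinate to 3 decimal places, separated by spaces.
5.000 0.000 1.000

after link 1: o_1 = (2.5000, -4.3301, 1.0000)
after link 2: o_2 = (5.0000, 0.0000, 1.0000)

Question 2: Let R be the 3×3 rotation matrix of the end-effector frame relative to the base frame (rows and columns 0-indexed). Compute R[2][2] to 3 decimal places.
1.000

End-effector z-axis (col 2 of R) = (0.0000,0.0000,1.0000)
R[2][2] = 1.0000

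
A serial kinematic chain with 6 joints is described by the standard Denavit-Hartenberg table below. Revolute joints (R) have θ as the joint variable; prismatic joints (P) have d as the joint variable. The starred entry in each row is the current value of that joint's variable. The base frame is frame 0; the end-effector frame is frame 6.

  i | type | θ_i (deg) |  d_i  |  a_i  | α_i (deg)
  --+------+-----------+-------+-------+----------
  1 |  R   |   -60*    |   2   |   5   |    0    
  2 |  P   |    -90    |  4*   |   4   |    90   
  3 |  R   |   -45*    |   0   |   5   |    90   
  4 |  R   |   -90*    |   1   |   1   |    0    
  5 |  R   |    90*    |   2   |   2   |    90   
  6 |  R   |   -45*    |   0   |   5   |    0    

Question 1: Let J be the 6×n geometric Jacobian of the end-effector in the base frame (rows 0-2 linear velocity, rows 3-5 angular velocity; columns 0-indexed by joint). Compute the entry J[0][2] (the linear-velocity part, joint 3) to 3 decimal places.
axis z_2 = (-0.5000,0.8660,0.0000); lever o_n−o_2 = (-6.2796,-4.7802,-7.0711)
cross product → J_v[:, 2] = (-6.1237,-3.5355,7.8284)
J_ω[:, 2] = z_2
entry J[0][2] = -6.1237

-6.124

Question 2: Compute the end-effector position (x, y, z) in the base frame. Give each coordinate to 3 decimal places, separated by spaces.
after link 1: o_1 = (2.5000, -4.3301, 2.0000)
after link 2: o_2 = (-0.9641, -6.3301, 6.0000)
after link 3: o_3 = (-4.0260, -8.0979, 2.4645)
after link 4: o_4 = (-2.9136, -8.6104, 1.7574)
after link 5: o_5 = (-2.9136, -8.6104, -1.0711)
after link 6: o_6 = (-7.2437, -11.1104, -1.0711)

-7.244 -11.110 -1.071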